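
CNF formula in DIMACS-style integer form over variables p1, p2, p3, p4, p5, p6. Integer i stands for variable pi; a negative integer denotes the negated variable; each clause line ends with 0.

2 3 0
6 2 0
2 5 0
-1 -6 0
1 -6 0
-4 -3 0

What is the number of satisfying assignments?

Case analysis on p2 and p6:
  p2=T, p6=T: a clause becomes empty — 0.
  p2=T, p6=F: p1, p5 free; 3 ways for (p3,p4) × 2^2 = 12.
  p2=F, p6=T: a clause becomes empty — 0.
  p2=F, p6=F: a clause becomes empty — 0.
Total: 0 + 12 + 0 + 0 = 12.

12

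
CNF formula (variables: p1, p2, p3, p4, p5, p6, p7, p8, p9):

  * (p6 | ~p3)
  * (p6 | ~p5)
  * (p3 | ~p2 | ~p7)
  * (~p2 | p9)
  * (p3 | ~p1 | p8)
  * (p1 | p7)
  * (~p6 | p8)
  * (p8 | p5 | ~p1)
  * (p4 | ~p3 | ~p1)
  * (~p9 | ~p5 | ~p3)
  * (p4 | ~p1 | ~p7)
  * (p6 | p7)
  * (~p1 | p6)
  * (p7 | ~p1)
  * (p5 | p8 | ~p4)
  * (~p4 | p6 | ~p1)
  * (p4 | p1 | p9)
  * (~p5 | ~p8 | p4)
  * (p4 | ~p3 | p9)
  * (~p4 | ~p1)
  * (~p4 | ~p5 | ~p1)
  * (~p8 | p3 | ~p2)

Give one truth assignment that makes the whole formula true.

Try p1 = False.
  then p7 is forced to True.
The remaining clauses are satisfied by p2 = True, p3 = True, p4 = False, p5 = False, p6 = True, p8 = True, p9 = True.

p1 = F, p2 = T, p3 = T, p4 = F, p5 = F, p6 = T, p7 = T, p8 = T, p9 = T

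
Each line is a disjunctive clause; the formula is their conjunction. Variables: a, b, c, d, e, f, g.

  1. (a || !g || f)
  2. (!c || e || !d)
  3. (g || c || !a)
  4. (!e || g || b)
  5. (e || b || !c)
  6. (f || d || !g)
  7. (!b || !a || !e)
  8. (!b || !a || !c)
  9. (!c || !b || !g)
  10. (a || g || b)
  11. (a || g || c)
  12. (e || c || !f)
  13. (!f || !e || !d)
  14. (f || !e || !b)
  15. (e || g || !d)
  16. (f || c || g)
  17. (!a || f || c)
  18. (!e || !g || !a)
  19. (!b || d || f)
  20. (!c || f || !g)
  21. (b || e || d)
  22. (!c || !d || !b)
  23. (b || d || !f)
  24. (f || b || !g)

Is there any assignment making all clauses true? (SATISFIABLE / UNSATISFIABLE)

SATISFIABLE

Try a = False.
Set b = True and propagate.
Try c = True.
  then g is forced to False.
  then d is forced to False.
  then f is forced to True.
e is now unconstrained; take e = False.
So a=F, b=T, c=T, d=F, e=F, f=T, g=F is a satisfying assignment.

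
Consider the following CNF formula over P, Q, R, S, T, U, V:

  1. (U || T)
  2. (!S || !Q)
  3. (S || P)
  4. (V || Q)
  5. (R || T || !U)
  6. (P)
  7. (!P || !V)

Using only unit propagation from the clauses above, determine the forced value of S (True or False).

(P) is a unit clause: P = True.
From (!V || !P) and P = True: V = False.
(Q || V) with V = False leaves only Q, so Q = True.
(!Q || !S) with Q = True leaves only !S, so S = False.

False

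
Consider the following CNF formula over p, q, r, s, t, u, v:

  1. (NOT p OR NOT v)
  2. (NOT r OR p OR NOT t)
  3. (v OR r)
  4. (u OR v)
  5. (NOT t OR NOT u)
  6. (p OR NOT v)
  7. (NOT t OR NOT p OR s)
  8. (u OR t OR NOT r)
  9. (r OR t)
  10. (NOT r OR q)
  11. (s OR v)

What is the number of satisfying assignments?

2

Satisfying assignments:
  p=F q=T r=T s=T t=F u=T v=F
  p=T q=T r=T s=T t=F u=T v=F
Count: 2.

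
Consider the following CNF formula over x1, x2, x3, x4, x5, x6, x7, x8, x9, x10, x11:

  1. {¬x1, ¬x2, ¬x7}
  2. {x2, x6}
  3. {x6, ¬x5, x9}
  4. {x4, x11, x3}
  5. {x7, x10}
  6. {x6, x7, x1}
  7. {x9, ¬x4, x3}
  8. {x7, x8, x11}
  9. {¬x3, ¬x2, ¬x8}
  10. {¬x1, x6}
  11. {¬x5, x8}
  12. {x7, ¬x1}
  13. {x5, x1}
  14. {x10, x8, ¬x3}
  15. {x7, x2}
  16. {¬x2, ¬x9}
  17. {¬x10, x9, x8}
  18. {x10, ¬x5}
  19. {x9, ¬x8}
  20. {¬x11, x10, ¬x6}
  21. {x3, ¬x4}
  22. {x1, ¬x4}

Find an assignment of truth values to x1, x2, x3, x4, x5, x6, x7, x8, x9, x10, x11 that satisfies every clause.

x1 = T  x2 = F  x3 = T  x4 = F  x5 = F  x6 = T  x7 = T  x8 = F  x9 = T  x10 = T  x11 = T

Check each clause:
  1. {¬x7, ¬x2, ¬x1} — ¬x2 is true.
  2. {x2, x6} — x6 is true.
  3. {x9, ¬x5, x6} — x9 is true.
  4. {x4, x3, x11} — x3 is true.
  5. {x7, x10} — x10 is true.
  6. {x7, x6, x1} — x1 is true.
  7. {x3, ¬x4, x9} — x9 is true.
  8. {x7, x8, x11} — x11 is true.
  9. {¬x8, ¬x2, ¬x3} — ¬x8 is true.
  10. {x6, ¬x1} — x6 is true.
  11. {x8, ¬x5} — ¬x5 is true.
  12. {x7, ¬x1} — x7 is true.
  13. {x5, x1} — x1 is true.
  14. {x10, ¬x3, x8} — x10 is true.
  15. {x7, x2} — x7 is true.
  16. {¬x2, ¬x9} — ¬x2 is true.
  17. {x9, ¬x10, x8} — x9 is true.
  18. {¬x5, x10} — x10 is true.
  19. {x9, ¬x8} — ¬x8 is true.
  20. {¬x11, ¬x6, x10} — x10 is true.
  21. {x3, ¬x4} — x3 is true.
  22. {x1, ¬x4} — x1 is true.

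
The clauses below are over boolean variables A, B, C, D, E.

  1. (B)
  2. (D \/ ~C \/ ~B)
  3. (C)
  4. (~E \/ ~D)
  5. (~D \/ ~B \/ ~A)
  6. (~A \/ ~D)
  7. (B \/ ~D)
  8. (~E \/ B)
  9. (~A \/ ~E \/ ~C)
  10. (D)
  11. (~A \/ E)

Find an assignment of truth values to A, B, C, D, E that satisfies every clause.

A = False, B = True, C = True, D = True, E = False

Unit propagation: (B) forces B = True.
Unit propagation: (C) forces C = True.
Unit propagation: (D) forces D = True.
Unit propagation: (~E) forces E = False.
(~A) is a unit clause, so A = False.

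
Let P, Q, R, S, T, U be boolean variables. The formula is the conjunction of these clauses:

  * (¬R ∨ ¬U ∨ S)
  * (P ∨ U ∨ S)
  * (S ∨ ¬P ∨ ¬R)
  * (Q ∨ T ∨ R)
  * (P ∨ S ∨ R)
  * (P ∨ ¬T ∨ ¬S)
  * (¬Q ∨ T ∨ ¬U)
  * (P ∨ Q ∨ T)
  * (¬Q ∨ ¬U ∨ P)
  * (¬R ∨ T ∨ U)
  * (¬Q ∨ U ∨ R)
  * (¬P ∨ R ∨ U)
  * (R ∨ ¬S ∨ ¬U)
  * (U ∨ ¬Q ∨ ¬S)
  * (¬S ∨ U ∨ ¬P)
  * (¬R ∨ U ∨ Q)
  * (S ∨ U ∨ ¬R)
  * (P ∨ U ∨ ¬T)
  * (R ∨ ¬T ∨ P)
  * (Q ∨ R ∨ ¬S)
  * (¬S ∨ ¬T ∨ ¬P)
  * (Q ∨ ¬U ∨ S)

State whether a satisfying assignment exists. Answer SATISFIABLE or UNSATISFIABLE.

Set P = True and propagate.
Branch on Q: take Q = True.
Set R = False and propagate.
  then U is forced to True.
  then T is forced to True.
  then S is forced to False.
Every clause has at least one true literal under this assignment.
So P=True, Q=True, R=False, S=False, T=True, U=True is a satisfying assignment.

SATISFIABLE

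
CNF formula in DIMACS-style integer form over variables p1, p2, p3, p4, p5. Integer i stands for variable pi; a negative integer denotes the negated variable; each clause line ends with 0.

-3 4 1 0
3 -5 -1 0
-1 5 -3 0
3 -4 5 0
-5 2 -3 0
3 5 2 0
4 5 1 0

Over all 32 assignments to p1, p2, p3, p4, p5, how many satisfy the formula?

10

Split on p3, then p5.
  p3=1, p5=1: remaining (p1,p2,p4) ∈ {(0,1,1); (1,1,0); (1,1,1)} — 3.
  p3=1, p5=0: remaining (p1,p2,p4) ∈ {(0,0,1); (0,1,1)} — 2.
  p3=0, p5=1: remaining (p1,p2,p4) ∈ {(0,0,0); (0,0,1); (0,1,0); (0,1,1)} — 4.
  p3=0, p5=0: remaining (p1,p2,p4) ∈ {(1,1,0)} — 1.
Total: 3 + 2 + 4 + 1 = 10.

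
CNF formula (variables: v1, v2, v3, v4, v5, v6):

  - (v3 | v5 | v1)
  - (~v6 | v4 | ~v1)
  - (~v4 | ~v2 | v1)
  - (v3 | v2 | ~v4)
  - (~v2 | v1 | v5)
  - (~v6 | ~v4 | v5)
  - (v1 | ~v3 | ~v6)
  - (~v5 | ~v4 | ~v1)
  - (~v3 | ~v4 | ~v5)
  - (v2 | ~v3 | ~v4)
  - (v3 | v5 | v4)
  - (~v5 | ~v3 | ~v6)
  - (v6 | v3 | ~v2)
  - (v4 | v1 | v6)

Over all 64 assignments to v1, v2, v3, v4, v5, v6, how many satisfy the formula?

The models are:
  v1=0 v2=0 v3=0 v4=0 v5=1 v6=1
  v1=0 v2=1 v3=0 v4=0 v5=1 v6=1
  v1=1 v2=0 v3=0 v4=0 v5=1 v6=0
  v1=1 v2=0 v3=1 v4=0 v5=0 v6=0
  v1=1 v2=0 v3=1 v4=0 v5=1 v6=0
  v1=1 v2=1 v3=1 v4=0 v5=0 v6=0
  v1=1 v2=1 v3=1 v4=0 v5=1 v6=0
  v1=1 v2=1 v3=1 v4=1 v5=0 v6=0
That's 8 in total.

8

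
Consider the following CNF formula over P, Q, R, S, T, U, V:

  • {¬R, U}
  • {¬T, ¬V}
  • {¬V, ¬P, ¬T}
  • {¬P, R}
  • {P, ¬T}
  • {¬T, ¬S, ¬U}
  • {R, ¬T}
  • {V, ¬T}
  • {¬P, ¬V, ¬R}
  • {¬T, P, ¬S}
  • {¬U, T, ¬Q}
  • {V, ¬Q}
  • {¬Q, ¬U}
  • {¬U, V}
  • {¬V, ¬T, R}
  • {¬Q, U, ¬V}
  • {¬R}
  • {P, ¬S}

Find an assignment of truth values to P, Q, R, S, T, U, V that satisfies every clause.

P=0, Q=0, R=0, S=0, T=0, U=0, V=1

Unit propagation: (¬R) forces R = False.
The clause (¬P) is unit: P must be False.
(¬T) is a unit clause, so T = False.
(¬S) is a unit clause, so S = False.
Q occurs only negated in the remaining clauses — set Q = False.
Try U = False.
V is now unconstrained; take V = True.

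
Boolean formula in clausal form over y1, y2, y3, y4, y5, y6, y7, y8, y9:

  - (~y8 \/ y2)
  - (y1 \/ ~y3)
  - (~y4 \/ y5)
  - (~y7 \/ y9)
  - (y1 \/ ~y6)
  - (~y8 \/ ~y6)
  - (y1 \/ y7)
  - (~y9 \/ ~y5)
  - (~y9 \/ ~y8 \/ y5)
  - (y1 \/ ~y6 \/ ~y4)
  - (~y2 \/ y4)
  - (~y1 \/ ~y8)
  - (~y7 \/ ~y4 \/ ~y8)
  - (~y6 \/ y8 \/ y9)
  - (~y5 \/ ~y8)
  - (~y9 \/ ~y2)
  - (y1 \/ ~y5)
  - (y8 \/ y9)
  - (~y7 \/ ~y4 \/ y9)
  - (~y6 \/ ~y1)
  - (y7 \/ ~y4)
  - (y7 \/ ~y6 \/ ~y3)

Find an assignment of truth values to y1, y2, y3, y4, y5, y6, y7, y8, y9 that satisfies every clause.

y1=1, y2=0, y3=0, y4=0, y5=0, y6=0, y7=0, y8=0, y9=1

y3 occurs only negated in the remaining clauses — set y3 = False.
y6 occurs only negated in the remaining clauses — set y6 = False.
Set y1 = True and propagate.
  then y8 is forced to False.
  then y9 is forced to True.
  then y5 is forced to False.
  then y4 is forced to False.
  then y2 is forced to False.
y7 is now unconstrained; take y7 = False.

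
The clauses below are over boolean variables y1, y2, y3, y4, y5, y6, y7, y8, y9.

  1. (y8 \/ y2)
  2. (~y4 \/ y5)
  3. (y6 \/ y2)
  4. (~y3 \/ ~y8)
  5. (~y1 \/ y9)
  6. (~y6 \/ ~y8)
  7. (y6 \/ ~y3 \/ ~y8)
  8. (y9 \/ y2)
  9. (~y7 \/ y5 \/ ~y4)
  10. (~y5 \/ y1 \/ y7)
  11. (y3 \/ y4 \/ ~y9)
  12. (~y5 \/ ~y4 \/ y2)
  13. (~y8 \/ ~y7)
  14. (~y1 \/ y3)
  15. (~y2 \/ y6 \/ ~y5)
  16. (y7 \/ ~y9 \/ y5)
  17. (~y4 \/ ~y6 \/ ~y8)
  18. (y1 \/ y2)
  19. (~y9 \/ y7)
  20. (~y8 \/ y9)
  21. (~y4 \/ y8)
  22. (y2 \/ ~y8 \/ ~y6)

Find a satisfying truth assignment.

y1 = 0  y2 = 1  y3 = 0  y4 = 0  y5 = 0  y6 = 1  y7 = 0  y8 = 0  y9 = 0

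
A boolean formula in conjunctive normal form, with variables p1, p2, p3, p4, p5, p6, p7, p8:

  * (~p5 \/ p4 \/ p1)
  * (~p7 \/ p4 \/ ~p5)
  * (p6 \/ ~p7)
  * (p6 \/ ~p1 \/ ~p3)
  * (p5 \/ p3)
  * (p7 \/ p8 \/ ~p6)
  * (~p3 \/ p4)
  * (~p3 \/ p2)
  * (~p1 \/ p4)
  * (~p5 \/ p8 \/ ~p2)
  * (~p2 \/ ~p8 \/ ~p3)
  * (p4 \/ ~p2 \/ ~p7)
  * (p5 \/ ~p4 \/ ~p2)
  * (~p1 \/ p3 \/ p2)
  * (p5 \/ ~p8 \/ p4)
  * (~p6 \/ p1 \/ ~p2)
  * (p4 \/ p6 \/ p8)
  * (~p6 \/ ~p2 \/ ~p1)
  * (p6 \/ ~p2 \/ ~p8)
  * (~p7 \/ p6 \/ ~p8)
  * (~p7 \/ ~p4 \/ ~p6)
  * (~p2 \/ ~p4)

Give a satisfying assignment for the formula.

Set p1 = False and propagate.
For the remaining variables, p2 = False, p3 = False, p4 = True, p5 = True, p6 = True, p7 = False, p8 = True works.

p1 = False  p2 = False  p3 = False  p4 = True  p5 = True  p6 = True  p7 = False  p8 = True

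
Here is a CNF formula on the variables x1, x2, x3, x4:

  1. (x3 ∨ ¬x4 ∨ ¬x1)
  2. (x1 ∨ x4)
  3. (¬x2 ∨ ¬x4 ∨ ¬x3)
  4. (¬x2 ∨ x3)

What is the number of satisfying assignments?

The models are:
  x1=0 x2=0 x3=0 x4=1
  x1=0 x2=0 x3=1 x4=1
  x1=1 x2=0 x3=0 x4=0
  x1=1 x2=0 x3=1 x4=0
  x1=1 x2=0 x3=1 x4=1
  x1=1 x2=1 x3=1 x4=0
Count: 6.

6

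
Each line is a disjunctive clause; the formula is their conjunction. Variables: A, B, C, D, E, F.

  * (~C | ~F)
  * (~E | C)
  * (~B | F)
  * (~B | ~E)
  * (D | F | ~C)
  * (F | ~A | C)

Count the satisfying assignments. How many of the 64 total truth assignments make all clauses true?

Case analysis on C and F:
  C=1, F=1: a clause becomes empty — 0.
  C=1, F=0: remaining (A,B,D,E) ∈ {(0,0,1,0); (0,0,1,1); (1,0,1,0); (1,0,1,1)} — 4.
  C=0, F=1: forces E=0; A, B, D free → 2^3 = 8.
  C=0, F=0: remaining (A,B,D,E) ∈ {(0,0,0,0); (0,0,1,0)} — 2.
Total: 0 + 4 + 8 + 2 = 14.

14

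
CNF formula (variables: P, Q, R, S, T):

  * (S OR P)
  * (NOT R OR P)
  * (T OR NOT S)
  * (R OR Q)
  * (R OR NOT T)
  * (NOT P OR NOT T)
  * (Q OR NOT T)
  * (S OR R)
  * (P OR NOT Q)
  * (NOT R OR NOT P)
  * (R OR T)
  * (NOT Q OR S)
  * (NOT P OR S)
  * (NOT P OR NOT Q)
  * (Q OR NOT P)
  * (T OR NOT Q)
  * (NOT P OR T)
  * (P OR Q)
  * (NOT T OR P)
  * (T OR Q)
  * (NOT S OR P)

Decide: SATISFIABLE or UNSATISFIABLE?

P = True:
  propagation gives T=False; an empty clause results — contradiction.
P = False:
  propagation gives S=True; an empty clause results — contradiction.
Every branch closes, so no satisfying assignment exists.

UNSATISFIABLE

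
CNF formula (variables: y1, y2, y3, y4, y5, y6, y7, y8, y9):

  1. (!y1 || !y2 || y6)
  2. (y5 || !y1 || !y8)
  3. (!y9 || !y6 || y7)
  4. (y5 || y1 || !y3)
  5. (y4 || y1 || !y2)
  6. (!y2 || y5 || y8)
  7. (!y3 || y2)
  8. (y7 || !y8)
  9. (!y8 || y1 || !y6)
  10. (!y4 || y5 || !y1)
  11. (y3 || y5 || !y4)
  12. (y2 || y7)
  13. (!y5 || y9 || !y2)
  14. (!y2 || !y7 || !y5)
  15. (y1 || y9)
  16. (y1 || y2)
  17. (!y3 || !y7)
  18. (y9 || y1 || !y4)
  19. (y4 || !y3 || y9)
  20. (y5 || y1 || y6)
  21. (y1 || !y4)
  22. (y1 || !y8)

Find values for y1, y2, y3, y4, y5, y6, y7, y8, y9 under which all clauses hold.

Try y1 = True.
Try y2 = False.
  then y3 is forced to False.
  then y7 is forced to True.
The remaining clauses are satisfied by y4 = False, y5 = True, y6 = False, y8 = False, y9 = False.
Every clause has at least one true literal under this assignment.

y1=1, y2=0, y3=0, y4=0, y5=1, y6=0, y7=1, y8=0, y9=0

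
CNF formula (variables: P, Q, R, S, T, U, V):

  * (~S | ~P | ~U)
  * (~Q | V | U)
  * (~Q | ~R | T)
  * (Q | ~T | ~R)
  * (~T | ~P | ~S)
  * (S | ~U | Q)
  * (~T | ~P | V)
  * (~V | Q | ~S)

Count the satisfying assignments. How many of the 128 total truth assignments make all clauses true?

45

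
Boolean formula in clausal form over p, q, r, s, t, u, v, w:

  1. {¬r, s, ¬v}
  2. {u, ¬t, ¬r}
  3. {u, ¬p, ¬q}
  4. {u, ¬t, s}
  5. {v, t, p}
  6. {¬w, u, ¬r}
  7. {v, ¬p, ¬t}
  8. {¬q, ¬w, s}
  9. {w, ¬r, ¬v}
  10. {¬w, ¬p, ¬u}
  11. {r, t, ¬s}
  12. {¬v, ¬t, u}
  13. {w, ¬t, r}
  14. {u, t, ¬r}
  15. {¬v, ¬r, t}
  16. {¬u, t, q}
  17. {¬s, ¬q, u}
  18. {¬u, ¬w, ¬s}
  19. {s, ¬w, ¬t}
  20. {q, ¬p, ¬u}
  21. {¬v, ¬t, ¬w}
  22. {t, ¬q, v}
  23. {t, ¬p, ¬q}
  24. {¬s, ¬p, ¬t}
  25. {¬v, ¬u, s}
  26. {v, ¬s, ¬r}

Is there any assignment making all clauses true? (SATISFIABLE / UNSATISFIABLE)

SATISFIABLE

Set p = False and propagate.
Try q = False.
Branch on r: take r = False.
The remaining clauses are satisfied by s = True, t = True, u = False, v = False, w = True.
Every clause has at least one true literal under this assignment.
So p=F, q=F, r=F, s=T, t=T, u=F, v=F, w=T is a satisfying assignment.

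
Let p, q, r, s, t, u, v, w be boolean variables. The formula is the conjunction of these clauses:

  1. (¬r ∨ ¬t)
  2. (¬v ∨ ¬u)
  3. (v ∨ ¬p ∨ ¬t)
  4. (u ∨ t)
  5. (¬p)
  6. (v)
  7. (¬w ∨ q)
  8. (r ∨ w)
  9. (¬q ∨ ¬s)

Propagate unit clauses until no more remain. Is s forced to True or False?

Unit clause (¬p) sets p = False.
Unit clause (v) sets v = True.
From (¬v ∨ ¬u) and v = True: u = False.
From (t ∨ u) and u = False: t = True.
(¬t ∨ ¬r): since t = True, the clause reduces to (¬r). r = False.
(r ∨ w) with r = False leaves only w, so w = True.
In (q ∨ ¬w), ¬w is now false; q must hold, so q = True.
(¬q ∨ ¬s) with q = True leaves only ¬s, so s = False.

False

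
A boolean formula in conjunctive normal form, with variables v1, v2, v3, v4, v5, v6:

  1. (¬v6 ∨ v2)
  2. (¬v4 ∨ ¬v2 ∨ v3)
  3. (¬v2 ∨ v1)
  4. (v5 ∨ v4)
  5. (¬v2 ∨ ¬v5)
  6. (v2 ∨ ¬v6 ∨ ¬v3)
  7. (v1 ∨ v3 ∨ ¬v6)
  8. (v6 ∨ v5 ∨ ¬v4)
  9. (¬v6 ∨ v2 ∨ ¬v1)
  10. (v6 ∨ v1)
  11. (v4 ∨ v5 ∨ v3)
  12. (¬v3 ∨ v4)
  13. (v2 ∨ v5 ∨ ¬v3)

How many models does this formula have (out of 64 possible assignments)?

4

The models are:
  v1=T v2=F v3=F v4=F v5=T v6=F
  v1=T v2=F v3=F v4=T v5=T v6=F
  v1=T v2=F v3=T v4=T v5=T v6=F
  v1=T v2=T v3=T v4=T v5=F v6=T
That's 4 in total.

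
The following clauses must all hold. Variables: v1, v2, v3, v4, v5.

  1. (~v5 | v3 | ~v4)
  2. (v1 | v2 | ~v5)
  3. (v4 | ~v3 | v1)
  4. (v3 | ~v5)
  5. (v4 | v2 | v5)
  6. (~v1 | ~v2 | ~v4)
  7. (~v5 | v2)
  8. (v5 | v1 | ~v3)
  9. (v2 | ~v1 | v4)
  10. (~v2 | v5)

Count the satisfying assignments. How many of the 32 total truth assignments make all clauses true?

The models are:
  v1=0 v2=0 v3=0 v4=1 v5=0
  v1=0 v2=1 v3=1 v4=1 v5=1
  v1=1 v2=0 v3=0 v4=1 v5=0
  v1=1 v2=0 v3=1 v4=1 v5=0
  v1=1 v2=1 v3=1 v4=0 v5=1
Count: 5.

5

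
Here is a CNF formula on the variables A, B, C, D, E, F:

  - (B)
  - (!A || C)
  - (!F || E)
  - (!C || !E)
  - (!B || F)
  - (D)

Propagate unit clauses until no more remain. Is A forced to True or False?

False

(B) is a unit clause: B = True.
(F || !B) with B = True leaves only F, so F = True.
(E || !F) with F = True leaves only E, so E = True.
(!C || !E) with E = True leaves only !C, so C = False.
(C || !A): since C = False, the clause reduces to (!A). A = False.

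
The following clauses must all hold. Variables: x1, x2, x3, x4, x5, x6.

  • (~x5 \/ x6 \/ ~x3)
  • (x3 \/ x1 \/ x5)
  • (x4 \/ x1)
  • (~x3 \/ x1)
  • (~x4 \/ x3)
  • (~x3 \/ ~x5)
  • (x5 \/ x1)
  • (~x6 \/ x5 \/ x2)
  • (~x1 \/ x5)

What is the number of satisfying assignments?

4

The models are:
  x1=1 x2=0 x3=0 x4=0 x5=1 x6=0
  x1=1 x2=0 x3=0 x4=0 x5=1 x6=1
  x1=1 x2=1 x3=0 x4=0 x5=1 x6=0
  x1=1 x2=1 x3=0 x4=0 x5=1 x6=1
That's 4 in total.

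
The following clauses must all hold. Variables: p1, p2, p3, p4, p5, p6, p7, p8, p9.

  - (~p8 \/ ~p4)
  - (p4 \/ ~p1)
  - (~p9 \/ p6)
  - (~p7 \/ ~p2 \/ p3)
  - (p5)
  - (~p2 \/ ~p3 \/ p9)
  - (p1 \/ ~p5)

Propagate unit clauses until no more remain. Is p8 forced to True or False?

False

(p5) is a unit clause: p5 = True.
From (p1 \/ ~p5) and p5 = True: p1 = True.
From (~p1 \/ p4) and p1 = True: p4 = True.
From (~p4 \/ ~p8) and p4 = True: p8 = False.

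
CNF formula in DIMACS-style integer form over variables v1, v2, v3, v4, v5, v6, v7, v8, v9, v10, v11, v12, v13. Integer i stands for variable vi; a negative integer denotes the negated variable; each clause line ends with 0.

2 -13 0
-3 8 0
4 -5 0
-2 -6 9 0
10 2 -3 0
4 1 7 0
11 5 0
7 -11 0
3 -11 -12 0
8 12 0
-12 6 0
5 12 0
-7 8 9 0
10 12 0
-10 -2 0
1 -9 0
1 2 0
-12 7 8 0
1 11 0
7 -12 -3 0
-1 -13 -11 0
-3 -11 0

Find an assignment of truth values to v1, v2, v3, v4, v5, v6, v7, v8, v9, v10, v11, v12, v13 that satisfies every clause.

v4 occurs only positively in the remaining clauses — set v4 = True.
v8 occurs only positively in the remaining clauses — set v8 = True.
Try v1 = True.
Set v2 = False and propagate.
  then v13 is forced to False.
Try v3 = False.
The remaining clauses are satisfied by v5 = True, v6 = False, v7 = True, v9 = False, v10 = True, v11 = True, v12 = False.

v1=T, v2=F, v3=F, v4=T, v5=T, v6=F, v7=T, v8=T, v9=F, v10=T, v11=T, v12=F, v13=F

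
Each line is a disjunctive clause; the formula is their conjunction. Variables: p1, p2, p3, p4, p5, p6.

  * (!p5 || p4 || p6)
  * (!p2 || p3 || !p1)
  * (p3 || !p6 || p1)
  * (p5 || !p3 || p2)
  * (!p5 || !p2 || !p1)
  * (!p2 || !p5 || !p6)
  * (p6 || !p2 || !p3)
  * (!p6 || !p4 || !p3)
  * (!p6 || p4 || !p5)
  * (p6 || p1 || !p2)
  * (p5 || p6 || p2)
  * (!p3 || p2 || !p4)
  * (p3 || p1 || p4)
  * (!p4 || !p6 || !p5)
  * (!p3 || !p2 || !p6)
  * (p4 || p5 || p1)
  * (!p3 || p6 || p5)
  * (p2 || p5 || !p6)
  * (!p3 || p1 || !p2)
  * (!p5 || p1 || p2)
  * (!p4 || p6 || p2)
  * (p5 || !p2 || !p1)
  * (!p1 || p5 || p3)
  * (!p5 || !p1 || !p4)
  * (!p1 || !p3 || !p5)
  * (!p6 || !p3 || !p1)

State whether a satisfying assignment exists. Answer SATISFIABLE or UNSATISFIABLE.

p5 = True:
  p6 = True:
    propagation gives p2=False, p4=True; an empty clause results — contradiction.
  p6 = False:
    propagation gives p4=True, p2=True, p1=False; an empty clause results — contradiction.
p5 = False:
  p3 = True:
    propagation gives p2=True, p6=True; an empty clause results — contradiction.
  p3 = False:
    propagation gives p1=False, p6=False, p2=False; an empty clause results — contradiction.
Every branch closes, so no satisfying assignment exists.

UNSATISFIABLE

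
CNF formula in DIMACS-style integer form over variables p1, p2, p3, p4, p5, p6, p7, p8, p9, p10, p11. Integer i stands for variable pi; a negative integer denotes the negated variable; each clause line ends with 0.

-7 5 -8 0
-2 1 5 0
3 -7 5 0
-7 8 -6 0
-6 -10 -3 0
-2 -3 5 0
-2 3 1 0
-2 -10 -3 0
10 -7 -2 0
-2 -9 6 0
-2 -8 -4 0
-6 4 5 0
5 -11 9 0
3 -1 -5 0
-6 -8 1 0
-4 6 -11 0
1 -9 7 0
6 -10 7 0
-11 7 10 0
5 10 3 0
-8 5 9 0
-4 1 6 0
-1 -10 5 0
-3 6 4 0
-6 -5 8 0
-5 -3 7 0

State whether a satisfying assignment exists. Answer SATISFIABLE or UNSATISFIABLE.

SATISFIABLE

Pure literal: p2 appears only negated; assign p2 = False.
p11 occurs only negated in the remaining clauses — set p11 = False.
Try p1 = False.
Set p3 = False and propagate.
Set p4 = False and propagate.
The remaining clauses are satisfied by p5 = True, p6 = False, p7 = False, p8 = False, p9 = False, p10 = False.
So p1=False, p2=False, p3=False, p4=False, p5=True, p6=False, p7=False, p8=False, p9=False, p10=False, p11=False is a satisfying assignment.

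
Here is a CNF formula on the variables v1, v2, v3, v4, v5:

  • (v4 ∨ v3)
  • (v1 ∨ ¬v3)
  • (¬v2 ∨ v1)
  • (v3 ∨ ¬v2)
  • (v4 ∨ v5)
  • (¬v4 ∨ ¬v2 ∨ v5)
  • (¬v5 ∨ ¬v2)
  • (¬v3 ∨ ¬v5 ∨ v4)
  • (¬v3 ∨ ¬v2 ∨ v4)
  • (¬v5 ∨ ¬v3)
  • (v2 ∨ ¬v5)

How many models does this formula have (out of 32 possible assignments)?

The models are:
  v1=0 v2=0 v3=0 v4=1 v5=0
  v1=1 v2=0 v3=0 v4=1 v5=0
  v1=1 v2=0 v3=1 v4=1 v5=0
That's 3 in total.

3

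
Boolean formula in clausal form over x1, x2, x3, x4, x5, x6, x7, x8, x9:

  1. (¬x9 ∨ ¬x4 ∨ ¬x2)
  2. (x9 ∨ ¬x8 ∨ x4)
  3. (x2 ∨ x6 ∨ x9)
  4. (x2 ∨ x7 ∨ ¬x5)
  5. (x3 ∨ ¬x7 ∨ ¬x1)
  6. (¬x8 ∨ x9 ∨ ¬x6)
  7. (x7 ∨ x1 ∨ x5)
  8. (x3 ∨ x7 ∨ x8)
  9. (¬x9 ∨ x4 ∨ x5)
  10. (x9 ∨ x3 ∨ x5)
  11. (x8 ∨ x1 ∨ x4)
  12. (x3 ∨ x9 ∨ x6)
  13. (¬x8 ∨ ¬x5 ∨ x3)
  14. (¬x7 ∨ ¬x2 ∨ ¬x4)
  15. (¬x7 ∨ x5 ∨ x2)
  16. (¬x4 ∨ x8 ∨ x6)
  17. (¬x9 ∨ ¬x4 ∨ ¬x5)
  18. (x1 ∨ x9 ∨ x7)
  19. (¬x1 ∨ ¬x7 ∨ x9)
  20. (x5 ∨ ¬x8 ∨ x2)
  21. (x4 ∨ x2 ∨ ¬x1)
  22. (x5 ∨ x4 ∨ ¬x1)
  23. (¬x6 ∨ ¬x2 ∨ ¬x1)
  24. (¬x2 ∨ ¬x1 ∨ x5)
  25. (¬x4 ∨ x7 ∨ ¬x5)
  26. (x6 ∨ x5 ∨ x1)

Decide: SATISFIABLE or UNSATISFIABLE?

x3 occurs only positively in the remaining clauses — set x3 = True.
Branch on x1: take x1 = False.
Set x2 = False and propagate.
For the remaining variables, x4 = False, x5 = True, x6 = True, x7 = True, x8 = True, x9 = True works.
Every clause has at least one true literal under this assignment.
So x1 = F, x2 = F, x3 = T, x4 = F, x5 = T, x6 = T, x7 = T, x8 = T, x9 = T is a satisfying assignment.

SATISFIABLE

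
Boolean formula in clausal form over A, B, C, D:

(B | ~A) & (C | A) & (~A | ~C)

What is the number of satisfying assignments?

6

Satisfying assignments:
  A=F B=F C=T D=F
  A=F B=F C=T D=T
  A=F B=T C=T D=F
  A=F B=T C=T D=T
  A=T B=T C=F D=F
  A=T B=T C=F D=T
That's 6 in total.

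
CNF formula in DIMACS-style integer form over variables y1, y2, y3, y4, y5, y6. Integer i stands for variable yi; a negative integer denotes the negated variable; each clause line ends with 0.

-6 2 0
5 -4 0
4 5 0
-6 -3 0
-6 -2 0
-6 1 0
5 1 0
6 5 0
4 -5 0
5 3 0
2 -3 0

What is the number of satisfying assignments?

The models are:
  y1=0 y2=0 y3=0 y4=1 y5=1 y6=0
  y1=0 y2=1 y3=0 y4=1 y5=1 y6=0
  y1=0 y2=1 y3=1 y4=1 y5=1 y6=0
  y1=1 y2=0 y3=0 y4=1 y5=1 y6=0
  y1=1 y2=1 y3=0 y4=1 y5=1 y6=0
  y1=1 y2=1 y3=1 y4=1 y5=1 y6=0
That's 6 in total.

6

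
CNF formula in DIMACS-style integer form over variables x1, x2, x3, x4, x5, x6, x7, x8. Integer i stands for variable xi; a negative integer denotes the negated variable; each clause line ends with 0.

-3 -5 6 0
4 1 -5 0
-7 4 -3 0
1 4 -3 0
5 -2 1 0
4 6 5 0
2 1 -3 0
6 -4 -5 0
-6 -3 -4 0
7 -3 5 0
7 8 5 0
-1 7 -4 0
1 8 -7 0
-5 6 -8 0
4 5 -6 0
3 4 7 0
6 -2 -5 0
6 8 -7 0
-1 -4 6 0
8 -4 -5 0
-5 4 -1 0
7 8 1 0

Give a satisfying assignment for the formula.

x1=T, x2=T, x3=F, x4=T, x5=F, x6=T, x7=T, x8=F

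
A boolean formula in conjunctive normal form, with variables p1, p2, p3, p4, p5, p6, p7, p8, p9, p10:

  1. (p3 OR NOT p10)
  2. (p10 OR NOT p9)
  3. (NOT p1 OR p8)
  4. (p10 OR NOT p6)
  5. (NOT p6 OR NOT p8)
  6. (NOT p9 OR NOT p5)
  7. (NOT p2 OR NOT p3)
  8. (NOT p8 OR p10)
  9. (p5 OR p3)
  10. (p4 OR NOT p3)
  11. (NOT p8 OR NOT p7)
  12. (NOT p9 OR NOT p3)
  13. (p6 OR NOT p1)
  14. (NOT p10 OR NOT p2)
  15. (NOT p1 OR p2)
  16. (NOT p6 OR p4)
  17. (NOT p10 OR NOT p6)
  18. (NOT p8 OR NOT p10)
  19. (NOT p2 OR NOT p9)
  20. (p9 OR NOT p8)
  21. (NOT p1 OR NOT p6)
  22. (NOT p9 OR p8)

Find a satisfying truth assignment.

p1 occurs only negated in the remaining clauses — set p1 = False.
Pure literal: p7 appears only negated; assign p7 = False.
Set p2 = True and propagate.
  then p3 is forced to False.
  then p10 is forced to False.
  then p9 is forced to False.
  then p6 is forced to False.
  then p8 is forced to False.
  then p5 is forced to True.
p4 is now unconstrained; take p4 = False.

p1=F, p2=T, p3=F, p4=F, p5=T, p6=F, p7=F, p8=F, p9=F, p10=F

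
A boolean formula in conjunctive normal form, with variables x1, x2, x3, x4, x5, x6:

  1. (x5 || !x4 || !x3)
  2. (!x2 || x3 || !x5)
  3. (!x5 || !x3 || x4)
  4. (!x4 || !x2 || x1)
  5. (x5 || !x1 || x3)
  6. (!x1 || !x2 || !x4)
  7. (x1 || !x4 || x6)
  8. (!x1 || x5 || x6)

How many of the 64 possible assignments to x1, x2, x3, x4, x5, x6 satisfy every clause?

21

Case analysis on x1 and x4:
  x1=1, x4=1: remaining (x2,x3,x5,x6) ∈ {(0,0,1,0); (0,0,1,1); (0,1,1,0); (0,1,1,1)} — 4.
  x1=1, x4=0: remaining (x2,x3,x5,x6) ∈ {(0,0,1,0); (0,0,1,1); (0,1,0,1); (1,1,0,1)} — 4.
  x1=0, x4=1: remaining (x2,x3,x5,x6) ∈ {(0,0,0,1); (0,0,1,1); (0,1,1,1)} — 3.
  x1=0, x4=0: x6 free; 5 ways for (x2,x3,x5) × 2^1 = 10.
Total: 4 + 4 + 3 + 10 = 21.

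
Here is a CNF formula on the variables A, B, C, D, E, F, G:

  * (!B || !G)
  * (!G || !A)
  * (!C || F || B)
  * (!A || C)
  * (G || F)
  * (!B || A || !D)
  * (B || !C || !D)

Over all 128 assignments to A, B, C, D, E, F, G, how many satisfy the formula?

26

Case analysis on B and A:
  B=1, A=1: remaining (C,D,E,F,G) ∈ {(1,0,0,1,0); (1,0,1,1,0); (1,1,0,1,0); (1,1,1,1,0)} — 4.
  B=1, A=0: remaining (C,D,E,F,G) ∈ {(0,0,0,1,0); (0,0,1,1,0); (1,0,0,1,0); (1,0,1,1,0)} — 4.
  B=0, A=1: remaining (C,D,E,F,G) ∈ {(1,0,0,1,0); (1,0,1,1,0)} — 2.
  B=0, A=0: E free; 8 ways for (C,D,F,G) × 2^1 = 16.
Total: 4 + 4 + 2 + 16 = 26.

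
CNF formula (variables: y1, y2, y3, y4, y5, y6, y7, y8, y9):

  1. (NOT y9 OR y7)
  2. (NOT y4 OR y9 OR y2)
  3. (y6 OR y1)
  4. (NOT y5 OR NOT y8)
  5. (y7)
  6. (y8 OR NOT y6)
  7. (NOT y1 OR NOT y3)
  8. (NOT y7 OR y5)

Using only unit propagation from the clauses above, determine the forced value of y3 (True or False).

(y7) is a unit clause: y7 = True.
In (NOT y7 OR y5), NOT y7 is now false; y5 must hold, so y5 = True.
(NOT y5 OR NOT y8): since y5 = True, the clause reduces to (NOT y8). y8 = False.
(y8 OR NOT y6): since y8 = False, the clause reduces to (NOT y6). y6 = False.
In (y6 OR y1), y6 is now false; y1 must hold, so y1 = True.
(NOT y1 OR NOT y3) with y1 = True leaves only NOT y3, so y3 = False.

False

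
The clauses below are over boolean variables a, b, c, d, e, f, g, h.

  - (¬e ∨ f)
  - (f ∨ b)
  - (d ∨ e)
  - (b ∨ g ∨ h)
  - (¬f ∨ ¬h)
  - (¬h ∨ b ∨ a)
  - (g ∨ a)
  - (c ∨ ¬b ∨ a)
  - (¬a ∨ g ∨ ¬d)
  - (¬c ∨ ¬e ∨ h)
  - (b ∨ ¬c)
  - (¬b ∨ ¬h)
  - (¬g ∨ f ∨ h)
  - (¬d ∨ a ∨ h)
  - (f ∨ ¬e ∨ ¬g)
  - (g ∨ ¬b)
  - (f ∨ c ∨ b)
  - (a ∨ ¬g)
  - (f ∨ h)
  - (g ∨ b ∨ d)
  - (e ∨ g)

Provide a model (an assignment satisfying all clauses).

Try a = True.
Try b = False.
  then f is forced to True.
  then h is forced to False.
  then g is forced to True.
  then c is forced to False.
Try d = True.
e is now unconstrained; take e = False.
Every clause has at least one true literal under this assignment.

a=T  b=F  c=F  d=T  e=F  f=T  g=T  h=F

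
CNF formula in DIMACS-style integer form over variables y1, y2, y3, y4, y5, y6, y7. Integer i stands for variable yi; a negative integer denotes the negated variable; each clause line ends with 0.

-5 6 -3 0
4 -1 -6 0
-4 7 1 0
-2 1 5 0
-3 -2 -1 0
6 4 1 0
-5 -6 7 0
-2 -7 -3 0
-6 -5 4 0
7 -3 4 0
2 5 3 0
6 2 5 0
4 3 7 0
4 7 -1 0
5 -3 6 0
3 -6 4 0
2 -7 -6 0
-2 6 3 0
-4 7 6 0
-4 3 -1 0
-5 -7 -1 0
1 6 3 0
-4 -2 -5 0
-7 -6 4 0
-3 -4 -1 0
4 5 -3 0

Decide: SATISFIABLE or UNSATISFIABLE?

y4 = True:
  y3 = True:
    propagation gives y1=False, y7=True, y2=False, y6=False; an empty clause results — contradiction.
  y3 = False:
    propagation gives y1=False, y7=True, y6=True, y2=True; an empty clause results — contradiction.
y4 = False:
  y6 = True:
    propagation gives y1=False, y5=False, y2=False, y3=True; an empty clause results — contradiction.
  y6 = False:
    propagation gives y1=True, y7=True, y5=False, y2=True; an empty clause results — contradiction.
Every branch closes, so no satisfying assignment exists.

UNSATISFIABLE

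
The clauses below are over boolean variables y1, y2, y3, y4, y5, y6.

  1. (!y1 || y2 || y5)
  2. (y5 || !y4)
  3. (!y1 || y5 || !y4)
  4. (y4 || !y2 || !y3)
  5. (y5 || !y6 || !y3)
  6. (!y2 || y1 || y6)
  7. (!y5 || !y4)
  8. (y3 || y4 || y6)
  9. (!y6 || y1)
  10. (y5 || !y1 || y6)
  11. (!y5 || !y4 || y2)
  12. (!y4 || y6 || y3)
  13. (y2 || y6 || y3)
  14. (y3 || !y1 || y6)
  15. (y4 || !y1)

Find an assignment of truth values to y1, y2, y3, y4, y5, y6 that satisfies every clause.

Set y1 = False and propagate.
  then y6 is forced to False.
  then y2 is forced to False.
  then y3 is forced to True.
Try y4 = False.
y5 is now unconstrained; take y5 = False.

y1=0, y2=0, y3=1, y4=0, y5=0, y6=0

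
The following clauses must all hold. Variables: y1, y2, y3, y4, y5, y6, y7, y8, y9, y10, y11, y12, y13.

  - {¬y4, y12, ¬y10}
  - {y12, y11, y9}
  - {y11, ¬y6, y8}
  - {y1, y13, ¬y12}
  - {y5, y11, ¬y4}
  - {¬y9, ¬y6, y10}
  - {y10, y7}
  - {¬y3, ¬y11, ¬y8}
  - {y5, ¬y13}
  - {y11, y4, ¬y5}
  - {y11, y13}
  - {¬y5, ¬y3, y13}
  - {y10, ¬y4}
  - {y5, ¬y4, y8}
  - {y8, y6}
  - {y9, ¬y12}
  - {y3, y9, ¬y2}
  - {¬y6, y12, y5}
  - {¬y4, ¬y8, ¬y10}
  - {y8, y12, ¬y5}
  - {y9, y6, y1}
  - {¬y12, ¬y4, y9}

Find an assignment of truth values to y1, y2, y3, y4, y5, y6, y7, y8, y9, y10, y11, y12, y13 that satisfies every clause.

y1=F  y2=T  y3=F  y4=F  y5=T  y6=T  y7=T  y8=T  y9=T  y10=T  y11=T  y12=F  y13=T

y7 occurs only positively in the remaining clauses — set y7 = True.
Branch on y1: take y1 = False.
Set y2 = True and propagate.
Branch on y3: take y3 = False.
  then y9 is forced to True.
The remaining clauses are satisfied by y4 = False, y5 = True, y6 = True, y8 = True, y10 = True, y11 = True, y12 = False, y13 = True.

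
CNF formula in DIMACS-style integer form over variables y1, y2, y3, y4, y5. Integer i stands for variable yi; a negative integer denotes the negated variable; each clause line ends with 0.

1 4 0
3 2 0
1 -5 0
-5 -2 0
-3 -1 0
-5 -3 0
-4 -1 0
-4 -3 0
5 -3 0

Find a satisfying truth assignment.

y1=F  y2=T  y3=F  y4=T  y5=F

Check each clause:
  1. (y4 || y1) — y4 is true.
  2. (y2 || y3) — y2 is true.
  3. (y1 || !y5) — !y5 is true.
  4. (!y2 || !y5) — !y5 is true.
  5. (!y3 || !y1) — !y3 is true.
  6. (!y5 || !y3) — !y5 is true.
  7. (!y4 || !y1) — !y1 is true.
  8. (!y3 || !y4) — !y3 is true.
  9. (y5 || !y3) — !y3 is true.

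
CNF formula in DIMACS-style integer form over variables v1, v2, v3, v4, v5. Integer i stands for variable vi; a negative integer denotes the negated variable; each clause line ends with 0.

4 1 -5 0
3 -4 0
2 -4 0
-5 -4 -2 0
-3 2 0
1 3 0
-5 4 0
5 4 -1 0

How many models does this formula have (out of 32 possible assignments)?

3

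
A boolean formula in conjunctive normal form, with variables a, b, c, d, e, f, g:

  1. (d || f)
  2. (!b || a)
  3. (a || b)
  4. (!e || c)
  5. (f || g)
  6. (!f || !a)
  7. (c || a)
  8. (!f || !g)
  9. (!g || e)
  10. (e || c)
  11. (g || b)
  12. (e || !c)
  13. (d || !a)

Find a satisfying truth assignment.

Pure literal: d appears only positively; assign d = True.
Branch on a: take a = True.
  then f is forced to False.
  then g is forced to True.
  then e is forced to True.
  then c is forced to True.
b is now unconstrained; take b = True.
Every clause has at least one true literal under this assignment.

a=True  b=True  c=True  d=True  e=True  f=False  g=True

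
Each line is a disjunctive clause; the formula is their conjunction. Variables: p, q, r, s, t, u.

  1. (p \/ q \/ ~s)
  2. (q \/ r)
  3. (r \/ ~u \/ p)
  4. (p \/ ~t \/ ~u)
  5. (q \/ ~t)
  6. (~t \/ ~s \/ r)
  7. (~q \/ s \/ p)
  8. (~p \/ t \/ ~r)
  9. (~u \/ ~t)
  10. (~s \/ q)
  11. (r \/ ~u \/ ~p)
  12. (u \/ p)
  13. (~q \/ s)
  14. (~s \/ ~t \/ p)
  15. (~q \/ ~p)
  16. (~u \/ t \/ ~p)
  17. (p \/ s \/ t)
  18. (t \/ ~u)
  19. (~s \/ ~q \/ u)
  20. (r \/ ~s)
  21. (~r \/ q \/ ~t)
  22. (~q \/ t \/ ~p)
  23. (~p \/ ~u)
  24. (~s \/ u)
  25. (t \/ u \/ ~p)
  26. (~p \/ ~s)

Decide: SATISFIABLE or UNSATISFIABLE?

p = True:
  propagation gives q=False, r=True, t=False; an empty clause results — contradiction.
p = False:
  propagation gives u=True, r=True, t=False; an empty clause results — contradiction.
Every branch closes, so no satisfying assignment exists.

UNSATISFIABLE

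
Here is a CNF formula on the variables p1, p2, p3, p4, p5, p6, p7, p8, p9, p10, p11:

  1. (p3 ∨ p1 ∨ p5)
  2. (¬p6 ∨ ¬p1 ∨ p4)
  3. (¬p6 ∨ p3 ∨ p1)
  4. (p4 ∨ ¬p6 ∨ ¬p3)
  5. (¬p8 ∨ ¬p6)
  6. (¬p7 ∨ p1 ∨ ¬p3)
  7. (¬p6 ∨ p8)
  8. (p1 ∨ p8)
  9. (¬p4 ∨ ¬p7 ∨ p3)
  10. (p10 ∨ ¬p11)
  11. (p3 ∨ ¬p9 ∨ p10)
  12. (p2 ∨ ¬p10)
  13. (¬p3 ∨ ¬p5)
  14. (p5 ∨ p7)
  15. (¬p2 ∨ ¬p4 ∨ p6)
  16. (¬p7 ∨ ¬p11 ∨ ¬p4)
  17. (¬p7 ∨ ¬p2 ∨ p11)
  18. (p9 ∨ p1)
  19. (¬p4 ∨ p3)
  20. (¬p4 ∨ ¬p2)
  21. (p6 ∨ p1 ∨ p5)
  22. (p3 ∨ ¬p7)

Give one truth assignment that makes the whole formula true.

p1=T  p2=F  p3=T  p4=T  p5=F  p6=F  p7=T  p8=T  p9=F  p10=F  p11=F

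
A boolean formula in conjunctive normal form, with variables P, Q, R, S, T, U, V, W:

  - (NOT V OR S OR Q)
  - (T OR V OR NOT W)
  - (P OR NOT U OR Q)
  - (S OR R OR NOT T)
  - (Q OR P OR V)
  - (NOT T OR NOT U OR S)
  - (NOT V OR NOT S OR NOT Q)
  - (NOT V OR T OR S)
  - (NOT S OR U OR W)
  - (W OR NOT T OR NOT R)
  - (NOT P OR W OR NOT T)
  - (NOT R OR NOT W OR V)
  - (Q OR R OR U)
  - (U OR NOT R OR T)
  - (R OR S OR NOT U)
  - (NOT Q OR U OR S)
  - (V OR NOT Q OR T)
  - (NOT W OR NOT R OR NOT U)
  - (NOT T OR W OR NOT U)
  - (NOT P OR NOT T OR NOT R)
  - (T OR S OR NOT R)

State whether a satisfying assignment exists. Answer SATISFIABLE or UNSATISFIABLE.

SATISFIABLE

Set P = True and propagate.
Branch on Q: take Q = True.
Try R = False.
For the remaining variables, S = True, T = True, U = False, V = False, W = True works.
So P=True  Q=True  R=False  S=True  T=True  U=False  V=False  W=True is a satisfying assignment.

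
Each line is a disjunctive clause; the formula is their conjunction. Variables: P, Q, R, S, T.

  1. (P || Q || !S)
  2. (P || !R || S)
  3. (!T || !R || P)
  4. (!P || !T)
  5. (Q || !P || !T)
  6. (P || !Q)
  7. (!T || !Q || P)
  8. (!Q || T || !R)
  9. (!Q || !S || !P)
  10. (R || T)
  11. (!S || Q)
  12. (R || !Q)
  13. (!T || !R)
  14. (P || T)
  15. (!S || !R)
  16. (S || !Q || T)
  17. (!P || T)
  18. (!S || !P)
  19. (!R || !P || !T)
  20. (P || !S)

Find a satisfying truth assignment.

P=False, Q=False, R=False, S=False, T=True

Branch on P: take P = False.
  then Q is forced to False.
  then S is forced to False.
  then R is forced to False.
  then T is forced to True.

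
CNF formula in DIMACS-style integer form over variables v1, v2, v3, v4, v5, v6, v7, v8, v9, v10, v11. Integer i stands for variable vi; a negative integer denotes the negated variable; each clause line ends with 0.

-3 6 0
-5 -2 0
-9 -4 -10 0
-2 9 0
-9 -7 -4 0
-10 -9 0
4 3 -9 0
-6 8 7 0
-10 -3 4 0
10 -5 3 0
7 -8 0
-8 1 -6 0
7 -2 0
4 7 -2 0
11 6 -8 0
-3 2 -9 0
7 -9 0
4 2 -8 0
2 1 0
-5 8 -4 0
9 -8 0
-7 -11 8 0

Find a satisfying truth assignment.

v1=True, v2=False, v3=False, v4=False, v5=False, v6=False, v7=False, v8=False, v9=False, v10=False, v11=False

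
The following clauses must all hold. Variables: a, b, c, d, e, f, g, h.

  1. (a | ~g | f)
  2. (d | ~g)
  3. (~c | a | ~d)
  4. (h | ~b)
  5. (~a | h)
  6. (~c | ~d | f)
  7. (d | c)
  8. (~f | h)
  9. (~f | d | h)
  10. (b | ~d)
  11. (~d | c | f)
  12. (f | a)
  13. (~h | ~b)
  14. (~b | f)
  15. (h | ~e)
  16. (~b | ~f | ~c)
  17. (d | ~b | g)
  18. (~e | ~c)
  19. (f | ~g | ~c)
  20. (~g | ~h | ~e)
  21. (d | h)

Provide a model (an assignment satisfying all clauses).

a = True  b = False  c = True  d = False  e = False  f = True  g = False  h = True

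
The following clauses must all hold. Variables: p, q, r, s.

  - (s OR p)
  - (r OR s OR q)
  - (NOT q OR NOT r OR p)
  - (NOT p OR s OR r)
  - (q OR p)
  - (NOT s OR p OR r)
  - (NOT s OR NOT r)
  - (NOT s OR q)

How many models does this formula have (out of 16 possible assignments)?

3

Satisfying assignments:
  p=T q=F r=T s=F
  p=T q=T r=F s=T
  p=T q=T r=T s=F
Count: 3.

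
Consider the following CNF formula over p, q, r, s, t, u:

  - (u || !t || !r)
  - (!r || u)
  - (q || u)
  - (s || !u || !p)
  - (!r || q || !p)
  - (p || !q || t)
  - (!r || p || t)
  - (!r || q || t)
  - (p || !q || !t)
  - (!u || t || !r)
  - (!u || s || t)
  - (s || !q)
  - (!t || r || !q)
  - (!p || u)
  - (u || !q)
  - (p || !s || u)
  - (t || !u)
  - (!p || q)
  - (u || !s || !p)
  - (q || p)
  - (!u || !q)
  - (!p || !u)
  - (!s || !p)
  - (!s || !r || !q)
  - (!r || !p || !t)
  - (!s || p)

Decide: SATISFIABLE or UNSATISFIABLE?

UNSATISFIABLE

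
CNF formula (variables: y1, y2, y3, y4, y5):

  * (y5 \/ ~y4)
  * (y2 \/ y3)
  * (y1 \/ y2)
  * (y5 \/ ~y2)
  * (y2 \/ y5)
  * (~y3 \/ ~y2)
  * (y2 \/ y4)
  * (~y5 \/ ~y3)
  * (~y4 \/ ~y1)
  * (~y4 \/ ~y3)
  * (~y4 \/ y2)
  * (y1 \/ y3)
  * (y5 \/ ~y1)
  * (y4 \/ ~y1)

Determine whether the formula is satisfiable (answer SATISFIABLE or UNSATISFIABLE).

UNSATISFIABLE

y2 = True:
  propagation gives y5=True, y3=False, y1=True, y4=False; an empty clause results — contradiction.
y2 = False:
  propagation gives y3=True, y1=True, y5=True; an empty clause results — contradiction.
Every branch closes, so no satisfying assignment exists.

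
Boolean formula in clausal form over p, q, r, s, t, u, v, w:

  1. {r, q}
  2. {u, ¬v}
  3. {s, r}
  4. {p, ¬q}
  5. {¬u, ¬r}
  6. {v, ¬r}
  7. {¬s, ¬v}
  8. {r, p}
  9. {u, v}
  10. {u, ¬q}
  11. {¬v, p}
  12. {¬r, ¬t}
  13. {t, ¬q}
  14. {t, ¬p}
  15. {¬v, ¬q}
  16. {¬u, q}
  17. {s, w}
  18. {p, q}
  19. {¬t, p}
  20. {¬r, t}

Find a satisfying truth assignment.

p=T, q=T, r=F, s=T, t=T, u=T, v=F, w=F

Check each clause:
  1. {q, r} — q is true.
  2. {u, ¬v} — ¬v is true.
  3. {r, s} — s is true.
  4. {¬q, p} — p is true.
  5. {¬u, ¬r} — ¬r is true.
  6. {v, ¬r} — ¬r is true.
  7. {¬s, ¬v} — ¬v is true.
  8. {p, r} — p is true.
  9. {u, v} — u is true.
  10. {u, ¬q} — u is true.
  11. {p, ¬v} — p is true.
  12. {¬t, ¬r} — ¬r is true.
  13. {t, ¬q} — t is true.
  14. {¬p, t} — t is true.
  15. {¬q, ¬v} — ¬v is true.
  16. {¬u, q} — q is true.
  17. {w, s} — s is true.
  18. {p, q} — p is true.
  19. {p, ¬t} — p is true.
  20. {t, ¬r} — t is true.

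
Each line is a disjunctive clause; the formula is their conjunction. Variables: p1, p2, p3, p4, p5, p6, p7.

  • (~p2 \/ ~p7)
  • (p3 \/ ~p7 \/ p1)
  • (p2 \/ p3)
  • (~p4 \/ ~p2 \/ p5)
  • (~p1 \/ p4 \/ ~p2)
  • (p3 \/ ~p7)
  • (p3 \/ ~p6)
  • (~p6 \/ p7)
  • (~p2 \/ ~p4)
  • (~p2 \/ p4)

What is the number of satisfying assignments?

24

Case analysis on p2 and p3:
  p2=T, p3=T: a clause becomes empty — 0.
  p2=T, p3=F: a clause becomes empty — 0.
  p2=F, p3=T: p1, p4, p5 free; 3 ways for (p6,p7) × 2^3 = 24.
  p2=F, p3=F: a clause becomes empty — 0.
Total: 0 + 0 + 24 + 0 = 24.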